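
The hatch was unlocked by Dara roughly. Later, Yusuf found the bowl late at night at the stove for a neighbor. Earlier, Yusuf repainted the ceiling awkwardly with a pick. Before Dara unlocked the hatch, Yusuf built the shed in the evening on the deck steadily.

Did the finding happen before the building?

The narrative orders the building before the finding.

no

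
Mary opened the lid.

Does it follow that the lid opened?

yes

'Mary opened the lid' is the causative; it entails the inchoative 'the lid opened'.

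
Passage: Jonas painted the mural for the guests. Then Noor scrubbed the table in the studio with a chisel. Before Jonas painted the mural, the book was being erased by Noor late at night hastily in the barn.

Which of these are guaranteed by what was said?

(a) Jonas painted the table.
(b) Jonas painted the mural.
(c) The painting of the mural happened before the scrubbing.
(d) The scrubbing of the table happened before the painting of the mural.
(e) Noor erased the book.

(b), (c)

(a) Not entailed — Jonas painted the mural, not the table; the table belongs to the scrubbing event.
(b) Entailed — every conjunct here is already in the original painting event.
(c) Entailed — the narrative places the painting before the scrubbing.
(d) Not entailed — the narrative places the painting before the scrubbing, not after.
(e) Not entailed — 'was erasing' is progressive on an accomplishment; it does not entail the completed 'erased'.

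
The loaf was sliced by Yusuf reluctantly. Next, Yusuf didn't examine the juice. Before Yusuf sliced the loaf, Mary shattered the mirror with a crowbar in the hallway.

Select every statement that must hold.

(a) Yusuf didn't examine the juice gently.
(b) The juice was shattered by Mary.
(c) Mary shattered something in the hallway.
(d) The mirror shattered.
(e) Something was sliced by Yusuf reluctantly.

(a) Entailed — under negation, adding a further restriction is entailed: if no such examining event occurred, none occurred gently either.
(b) Not entailed — Mary shattered the mirror, not the juice; the juice belongs to the examining event.
(c) Entailed — every conjunct here is already in the original shattering event.
(d) Entailed — 'Mary shattered the mirror' is causative; it entails the inchoative 'the mirror shattered'.
(e) Entailed — the original entails any weakening of itself; this just generalizes the patient.

(a), (c), (d), (e)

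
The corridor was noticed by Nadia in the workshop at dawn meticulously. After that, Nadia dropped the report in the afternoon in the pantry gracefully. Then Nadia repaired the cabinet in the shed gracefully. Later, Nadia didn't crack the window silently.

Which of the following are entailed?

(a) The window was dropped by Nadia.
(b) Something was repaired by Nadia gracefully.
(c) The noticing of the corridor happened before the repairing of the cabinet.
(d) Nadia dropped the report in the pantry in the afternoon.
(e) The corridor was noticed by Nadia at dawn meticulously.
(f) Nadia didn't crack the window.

(a) Not entailed — Nadia dropped the report, not the window; the window belongs to the cracking event.
(b) Entailed — the original entails any weakening of itself; this just drops 'in the shed' and generalizes the patient.
(c) Entailed — the narrative places the noticing before the repairing.
(d) Entailed — dropping 'gracefully' leaves a sub-description the original still satisfies.
(e) Entailed — the original entails any weakening of itself; this just drops 'in the workshop'.
(f) Not entailed — dropping 'silently' under negation is not valid — the original leaves open that Nadia cracked the window some other way.

(b), (c), (d), (e)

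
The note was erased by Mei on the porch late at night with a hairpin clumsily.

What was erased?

the note

'the note' marks the patient of the erasing event.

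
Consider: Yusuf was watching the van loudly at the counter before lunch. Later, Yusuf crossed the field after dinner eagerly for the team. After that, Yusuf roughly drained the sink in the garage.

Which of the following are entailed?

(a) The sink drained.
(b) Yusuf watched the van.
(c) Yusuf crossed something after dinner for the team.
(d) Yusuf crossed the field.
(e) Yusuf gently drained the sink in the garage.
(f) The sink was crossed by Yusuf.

(a) Entailed — 'Yusuf drained the sink' is causative; it entails the inchoative 'the sink drained'.
(b) Entailed — 'watch' is an activity; 'was watching' entails that some watching happened, so 'watched' holds.
(c) Entailed — this follows by dropping conjuncts from the crossing event's description.
(d) Entailed — the original entails any weakening of itself; this just drops 'after dinner', 'eagerly', 'for the team'.
(e) Not entailed — 'gently' adds a manner not in (and inconsistent with) the original.
(f) Not entailed — Yusuf crossed the field, not the sink; the sink belongs to the draining event.

(a), (b), (c), (d)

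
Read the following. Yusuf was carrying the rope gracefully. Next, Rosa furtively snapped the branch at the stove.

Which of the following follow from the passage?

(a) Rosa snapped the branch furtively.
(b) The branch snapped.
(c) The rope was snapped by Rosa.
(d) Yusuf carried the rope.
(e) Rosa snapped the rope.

(a), (b), (d)

(a) Entailed — dropping 'at the stove' leaves a sub-description the original still satisfies.
(b) Entailed — 'Rosa snapped the branch' is causative; it entails the inchoative 'the branch snapped'.
(c) Not entailed — Rosa snapped the branch, not the rope; the rope belongs to the carrying event.
(d) Entailed — 'carry' is an activity; 'was carrying' entails that some carrying happened, so 'carried' holds.
(e) Not entailed — Rosa snapped the branch, not the rope; the rope belongs to the carrying event.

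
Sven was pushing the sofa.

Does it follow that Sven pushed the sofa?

'push' is atelic; if Sven was pushing the sofa, then Sven pushed the sofa (for some time).

yes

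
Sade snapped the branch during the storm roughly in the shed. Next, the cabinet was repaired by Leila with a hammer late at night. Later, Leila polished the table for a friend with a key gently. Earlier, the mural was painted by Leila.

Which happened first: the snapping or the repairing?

The connectives place the snapping before the repairing.

the snapping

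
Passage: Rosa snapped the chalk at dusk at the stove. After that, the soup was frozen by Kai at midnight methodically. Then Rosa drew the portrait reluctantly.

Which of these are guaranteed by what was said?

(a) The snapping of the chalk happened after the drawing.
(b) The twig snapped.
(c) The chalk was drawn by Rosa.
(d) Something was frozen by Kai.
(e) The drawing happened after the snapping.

(a) Not entailed — the narrative places the snapping before the drawing, not after.
(b) Not entailed — the chalk is what snapped, not the twig.
(c) Not entailed — Rosa drew the portrait, not the chalk; the chalk belongs to the snapping event.
(d) Entailed — this follows by dropping conjuncts from the freezing event's description.
(e) Entailed — the narrative places the snapping before the drawing.

(d), (e)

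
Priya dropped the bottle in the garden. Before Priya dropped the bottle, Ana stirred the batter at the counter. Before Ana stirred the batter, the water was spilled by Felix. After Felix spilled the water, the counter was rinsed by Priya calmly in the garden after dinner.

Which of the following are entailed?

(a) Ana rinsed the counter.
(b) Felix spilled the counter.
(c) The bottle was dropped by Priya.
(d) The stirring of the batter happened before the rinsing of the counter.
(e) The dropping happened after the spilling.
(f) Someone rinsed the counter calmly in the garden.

(c), (e), (f)

(a) Not entailed — the passage has Priya rinsing the counter, not Ana.
(b) Not entailed — Felix spilled the water, not the counter; the counter belongs to the rinsing event.
(c) Entailed — dropping 'in the garden' leaves a sub-description the original still satisfies.
(d) Not entailed — the narrative doesn't order the stirring relative to the rinsing.
(e) Entailed — the narrative places the spilling before the dropping.
(f) Entailed — every conjunct here is already in the original rinsing event.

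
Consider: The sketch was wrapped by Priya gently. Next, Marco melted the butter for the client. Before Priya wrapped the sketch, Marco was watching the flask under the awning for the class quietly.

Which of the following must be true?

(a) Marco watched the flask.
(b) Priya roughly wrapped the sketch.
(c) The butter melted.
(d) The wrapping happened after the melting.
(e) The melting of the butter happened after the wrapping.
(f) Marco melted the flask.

(a), (c), (e)

(a) Entailed — 'watch' is an activity; 'was watching' entails that some watching happened, so 'watched' holds.
(b) Not entailed — 'roughly' adds a manner not in (and inconsistent with) the original.
(c) Entailed — 'Marco melted the butter' is causative; it entails the inchoative 'the butter melted'.
(d) Not entailed — the narrative places the wrapping before the melting, not after.
(e) Entailed — the narrative places the wrapping before the melting.
(f) Not entailed — Marco melted the butter, not the flask; the flask belongs to the watching event.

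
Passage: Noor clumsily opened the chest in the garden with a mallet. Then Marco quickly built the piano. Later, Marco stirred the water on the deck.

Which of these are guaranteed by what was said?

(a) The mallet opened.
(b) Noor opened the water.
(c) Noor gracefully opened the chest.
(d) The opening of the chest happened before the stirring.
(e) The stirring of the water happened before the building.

(a) Not entailed — the chest is what opened, not the mallet.
(b) Not entailed — Noor opened the chest, not the water; the water belongs to the stirring event.
(c) Not entailed — 'gracefully' adds a manner not in (and inconsistent with) the original.
(d) Entailed — the narrative places the opening before the stirring.
(e) Not entailed — the narrative places the building before the stirring, not after.

(d)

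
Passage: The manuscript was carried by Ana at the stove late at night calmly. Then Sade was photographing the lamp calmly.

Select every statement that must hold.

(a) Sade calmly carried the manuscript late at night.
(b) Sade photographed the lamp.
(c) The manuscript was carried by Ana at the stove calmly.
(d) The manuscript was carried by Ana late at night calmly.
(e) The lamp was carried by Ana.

(a) Not entailed — the passage has Ana carrying the manuscript, not Sade.
(b) Not entailed — 'was photographing' is progressive on an accomplishment; it does not entail the completed 'photographed'.
(c) Entailed — every conjunct here is already in the original carrying event.
(d) Entailed — this follows by dropping conjuncts from the carrying event's description.
(e) Not entailed — Ana carried the manuscript, not the lamp; the lamp belongs to the photographing event.

(c), (d)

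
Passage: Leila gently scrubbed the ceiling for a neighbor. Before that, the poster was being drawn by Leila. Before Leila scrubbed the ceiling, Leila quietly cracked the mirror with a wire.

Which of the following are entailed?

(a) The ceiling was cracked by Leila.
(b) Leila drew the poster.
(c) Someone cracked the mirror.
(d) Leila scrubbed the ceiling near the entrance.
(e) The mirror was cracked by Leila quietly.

(c), (e)

(a) Not entailed — Leila cracked the mirror, not the ceiling; the ceiling belongs to the scrubbing event.
(b) Not entailed — 'was drawing' is progressive on an accomplishment; it does not entail the completed 'drew'.
(c) Entailed — every conjunct here is already in the original cracking event.
(d) Not entailed — 'near the entrance' adds information not in the original event.
(e) Entailed — this follows by dropping conjuncts from the cracking event's description.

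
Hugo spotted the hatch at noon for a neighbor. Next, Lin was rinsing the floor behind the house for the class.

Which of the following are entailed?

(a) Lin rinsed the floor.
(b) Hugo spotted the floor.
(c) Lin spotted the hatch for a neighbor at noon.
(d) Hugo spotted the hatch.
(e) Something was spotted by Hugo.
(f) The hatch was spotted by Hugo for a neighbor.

(a), (d), (e), (f)

(a) Entailed — 'rinse' is an activity; 'was rinsing' entails that some rinsing happened, so 'rinsed' holds.
(b) Not entailed — Hugo spotted the hatch, not the floor; the floor belongs to the rinsing event.
(c) Not entailed — the passage has Hugo spotting the hatch, not Lin.
(d) Entailed — the original entails any weakening of itself; this just drops 'for a neighbor', 'at noon'.
(e) Entailed — dropping 'for a neighbor', 'at noon' and generalizing the patient leaves a sub-description the original still satisfies.
(f) Entailed — every conjunct here is already in the original spotting event.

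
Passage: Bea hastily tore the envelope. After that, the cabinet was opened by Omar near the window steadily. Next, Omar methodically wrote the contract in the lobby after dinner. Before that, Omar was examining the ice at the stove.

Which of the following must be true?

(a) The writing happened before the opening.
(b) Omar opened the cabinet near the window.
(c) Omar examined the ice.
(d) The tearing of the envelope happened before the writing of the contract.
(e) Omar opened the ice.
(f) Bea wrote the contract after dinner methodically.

(b), (c), (d)

(a) Not entailed — the narrative places the opening before the writing, not after.
(b) Entailed — the original entails any weakening of itself; this just drops 'steadily'.
(c) Entailed — 'examine' is an activity; 'was examining' entails that some examining happened, so 'examined' holds.
(d) Entailed — the narrative places the tearing before the writing.
(e) Not entailed — Omar opened the cabinet, not the ice; the ice belongs to the examining event.
(f) Not entailed — the passage has Omar writing the contract, not Bea.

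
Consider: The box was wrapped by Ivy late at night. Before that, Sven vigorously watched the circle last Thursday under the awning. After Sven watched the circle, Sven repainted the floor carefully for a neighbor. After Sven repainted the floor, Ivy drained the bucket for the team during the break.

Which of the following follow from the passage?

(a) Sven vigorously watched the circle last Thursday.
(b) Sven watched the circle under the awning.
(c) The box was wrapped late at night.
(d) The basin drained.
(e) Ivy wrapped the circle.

(a) Entailed — dropping 'under the awning' leaves a sub-description the original still satisfies.
(b) Entailed — every conjunct here is already in the original watching event.
(c) Entailed — every conjunct here is already in the original wrapping event.
(d) Not entailed — the bucket is what drained, not the basin.
(e) Not entailed — Ivy wrapped the box, not the circle; the circle belongs to the watching event.

(a), (b), (c)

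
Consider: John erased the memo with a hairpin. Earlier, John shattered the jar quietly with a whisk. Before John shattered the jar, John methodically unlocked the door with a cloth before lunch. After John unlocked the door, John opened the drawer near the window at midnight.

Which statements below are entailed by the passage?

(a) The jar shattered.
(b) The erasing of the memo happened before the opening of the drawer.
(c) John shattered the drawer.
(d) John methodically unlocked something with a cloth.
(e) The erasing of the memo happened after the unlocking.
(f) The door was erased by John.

(a), (d), (e)

(a) Entailed — 'John shattered the jar' is causative; it entails the inchoative 'the jar shattered'.
(b) Not entailed — the narrative doesn't order the erasing relative to the opening.
(c) Not entailed — John shattered the jar, not the drawer; the drawer belongs to the opening event.
(d) Entailed — the original entails any weakening of itself; this just drops 'before lunch' and generalizes the patient.
(e) Entailed — the narrative places the unlocking before the erasing.
(f) Not entailed — John erased the memo, not the door; the door belongs to the unlocking event.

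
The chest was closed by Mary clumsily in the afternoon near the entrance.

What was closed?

the chest

'the chest' marks the patient of the closing event.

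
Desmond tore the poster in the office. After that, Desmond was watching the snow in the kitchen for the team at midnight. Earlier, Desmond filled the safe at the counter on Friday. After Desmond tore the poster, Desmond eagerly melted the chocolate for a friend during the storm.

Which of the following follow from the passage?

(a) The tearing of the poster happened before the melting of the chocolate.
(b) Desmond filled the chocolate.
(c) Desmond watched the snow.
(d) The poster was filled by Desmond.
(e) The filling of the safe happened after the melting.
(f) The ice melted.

(a) Entailed — the narrative places the tearing before the melting.
(b) Not entailed — Desmond filled the safe, not the chocolate; the chocolate belongs to the melting event.
(c) Entailed — 'watch' is an activity; 'was watching' entails that some watching happened, so 'watched' holds.
(d) Not entailed — Desmond filled the safe, not the poster; the poster belongs to the tearing event.
(e) Not entailed — the narrative doesn't order the melting relative to the filling.
(f) Not entailed — the chocolate is what melted, not the ice.

(a), (c)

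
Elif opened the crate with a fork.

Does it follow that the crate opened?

yes

'Elif opened the crate' is the causative; it entails the inchoative 'the crate opened'.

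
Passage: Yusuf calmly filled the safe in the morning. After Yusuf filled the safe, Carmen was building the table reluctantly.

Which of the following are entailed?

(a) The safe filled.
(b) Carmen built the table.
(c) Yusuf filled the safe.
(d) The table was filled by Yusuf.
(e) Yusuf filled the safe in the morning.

(a) Entailed — 'Yusuf filled the safe' is causative; it entails the inchoative 'the safe filled'.
(b) Not entailed — 'was building' is progressive on an accomplishment; it does not entail the completed 'built'.
(c) Entailed — this follows by dropping conjuncts from the filling event's description.
(d) Not entailed — Yusuf filled the safe, not the table; the table belongs to the building event.
(e) Entailed — every conjunct here is already in the original filling event.

(a), (c), (e)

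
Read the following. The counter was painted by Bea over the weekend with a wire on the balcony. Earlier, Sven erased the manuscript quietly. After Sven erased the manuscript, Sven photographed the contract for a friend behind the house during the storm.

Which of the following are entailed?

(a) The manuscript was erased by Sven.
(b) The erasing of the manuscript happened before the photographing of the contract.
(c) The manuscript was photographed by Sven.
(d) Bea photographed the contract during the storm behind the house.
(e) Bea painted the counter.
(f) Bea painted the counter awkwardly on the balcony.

(a), (b), (e)

(a) Entailed — this follows by dropping conjuncts from the erasing event's description.
(b) Entailed — the narrative places the erasing before the photographing.
(c) Not entailed — Sven photographed the contract, not the manuscript; the manuscript belongs to the erasing event.
(d) Not entailed — the passage has Sven photographing the contract, not Bea.
(e) Entailed — this follows by dropping conjuncts from the painting event's description.
(f) Not entailed — 'awkwardly' adds information not in the original event.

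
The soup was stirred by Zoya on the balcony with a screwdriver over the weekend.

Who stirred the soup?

Zoya

'Zoya' marks the agent of the stirring event.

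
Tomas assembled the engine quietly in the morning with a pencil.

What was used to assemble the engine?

'with a pencil' marks the instrument of the assembling event.

a pencil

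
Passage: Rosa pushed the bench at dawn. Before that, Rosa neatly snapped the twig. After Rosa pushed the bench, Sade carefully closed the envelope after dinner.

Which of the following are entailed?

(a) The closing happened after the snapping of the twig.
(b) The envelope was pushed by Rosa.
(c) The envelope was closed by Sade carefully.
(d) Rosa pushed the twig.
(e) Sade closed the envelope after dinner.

(a), (c), (e)

(a) Entailed — the narrative places the snapping before the closing.
(b) Not entailed — Rosa pushed the bench, not the envelope; the envelope belongs to the closing event.
(c) Entailed — every conjunct here is already in the original closing event.
(d) Not entailed — Rosa pushed the bench, not the twig; the twig belongs to the snapping event.
(e) Entailed — this follows by dropping conjuncts from the closing event's description.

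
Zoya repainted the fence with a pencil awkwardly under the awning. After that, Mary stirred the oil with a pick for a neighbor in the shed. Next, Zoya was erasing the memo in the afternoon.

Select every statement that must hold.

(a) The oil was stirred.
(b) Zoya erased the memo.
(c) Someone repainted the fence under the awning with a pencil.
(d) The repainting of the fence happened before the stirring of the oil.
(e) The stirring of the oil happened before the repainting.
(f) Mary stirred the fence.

(a) Entailed — the original entails any weakening of itself; this just drops 'for a neighbor', 'with a pick', 'in the shed' and generalizes the agent.
(b) Not entailed — 'was erasing' is progressive on an accomplishment; it does not entail the completed 'erased'.
(c) Entailed — this follows by dropping conjuncts from the repainting event's description.
(d) Entailed — the narrative places the repainting before the stirring.
(e) Not entailed — the narrative places the repainting before the stirring, not after.
(f) Not entailed — Mary stirred the oil, not the fence; the fence belongs to the repainting event.

(a), (c), (d)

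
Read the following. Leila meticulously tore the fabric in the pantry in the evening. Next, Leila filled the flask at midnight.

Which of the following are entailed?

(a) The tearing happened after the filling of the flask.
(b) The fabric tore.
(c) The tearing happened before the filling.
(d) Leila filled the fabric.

(a) Not entailed — the narrative places the tearing before the filling, not after.
(b) Entailed — 'Leila tore the fabric' is causative; it entails the inchoative 'the fabric tore'.
(c) Entailed — the narrative places the tearing before the filling.
(d) Not entailed — Leila filled the flask, not the fabric; the fabric belongs to the tearing event.

(b), (c)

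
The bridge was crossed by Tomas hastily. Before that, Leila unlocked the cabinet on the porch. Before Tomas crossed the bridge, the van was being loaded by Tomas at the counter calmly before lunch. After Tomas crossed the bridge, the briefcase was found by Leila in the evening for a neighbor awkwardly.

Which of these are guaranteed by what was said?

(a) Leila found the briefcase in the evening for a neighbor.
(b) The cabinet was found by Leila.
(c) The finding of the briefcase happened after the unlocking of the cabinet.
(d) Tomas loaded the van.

(a), (c)

(a) Entailed — the original entails any weakening of itself; this just drops 'awkwardly'.
(b) Not entailed — Leila found the briefcase, not the cabinet; the cabinet belongs to the unlocking event.
(c) Entailed — the narrative places the unlocking before the finding.
(d) Not entailed — 'was loading' is progressive on an accomplishment; it does not entail the completed 'loaded'.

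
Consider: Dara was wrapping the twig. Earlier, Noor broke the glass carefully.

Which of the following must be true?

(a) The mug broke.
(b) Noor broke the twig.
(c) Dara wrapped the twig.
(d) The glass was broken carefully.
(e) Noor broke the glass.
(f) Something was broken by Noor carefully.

(a) Not entailed — the glass is what broke, not the mug.
(b) Not entailed — Noor broke the glass, not the twig; the twig belongs to the wrapping event.
(c) Not entailed — 'was wrapping' is progressive on an accomplishment; it does not entail the completed 'wrapped'.
(d) Entailed — this follows by dropping conjuncts from the breaking event's description.
(e) Entailed — this follows by dropping conjuncts from the breaking event's description.
(f) Entailed — generalizing the patient leaves a sub-description the original still satisfies.

(d), (e), (f)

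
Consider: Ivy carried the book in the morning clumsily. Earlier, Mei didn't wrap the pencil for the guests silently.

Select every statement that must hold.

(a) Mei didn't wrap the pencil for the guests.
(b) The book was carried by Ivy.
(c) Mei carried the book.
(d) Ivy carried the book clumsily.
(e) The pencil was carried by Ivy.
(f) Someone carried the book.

(a) Not entailed — dropping 'silently' under negation is not valid — the original leaves open that Mei wrapped the pencil some other way.
(b) Entailed — the original entails any weakening of itself; this just drops 'clumsily', 'in the morning'.
(c) Not entailed — the passage has Ivy carrying the book, not Mei.
(d) Entailed — dropping 'in the morning' leaves a sub-description the original still satisfies.
(e) Not entailed — Ivy carried the book, not the pencil; the pencil belongs to the wrapping event.
(f) Entailed — every conjunct here is already in the original carrying event.

(b), (d), (f)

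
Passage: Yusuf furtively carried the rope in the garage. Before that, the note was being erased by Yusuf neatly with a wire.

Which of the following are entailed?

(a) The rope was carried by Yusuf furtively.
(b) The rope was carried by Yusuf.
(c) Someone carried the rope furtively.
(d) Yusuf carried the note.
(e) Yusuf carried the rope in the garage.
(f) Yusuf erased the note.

(a), (b), (c), (e)

(a) Entailed — every conjunct here is already in the original carrying event.
(b) Entailed — every conjunct here is already in the original carrying event.
(c) Entailed — every conjunct here is already in the original carrying event.
(d) Not entailed — Yusuf carried the rope, not the note; the note belongs to the erasing event.
(e) Entailed — the original entails any weakening of itself; this just drops 'furtively'.
(f) Not entailed — 'was erasing' is progressive on an accomplishment; it does not entail the completed 'erased'.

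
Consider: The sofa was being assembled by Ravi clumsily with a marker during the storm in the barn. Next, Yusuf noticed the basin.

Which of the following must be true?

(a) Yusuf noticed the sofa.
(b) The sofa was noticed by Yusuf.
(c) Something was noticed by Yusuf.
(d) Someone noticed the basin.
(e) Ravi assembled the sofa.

(a) Not entailed — Yusuf noticed the basin, not the sofa; the sofa belongs to the assembling event.
(b) Not entailed — Yusuf noticed the basin, not the sofa; the sofa belongs to the assembling event.
(c) Entailed — every conjunct here is already in the original noticing event.
(d) Entailed — the original entails any weakening of itself; this just generalizes the agent.
(e) Not entailed — 'was assembling' is progressive on an accomplishment; it does not entail the completed 'assembled'.

(c), (d)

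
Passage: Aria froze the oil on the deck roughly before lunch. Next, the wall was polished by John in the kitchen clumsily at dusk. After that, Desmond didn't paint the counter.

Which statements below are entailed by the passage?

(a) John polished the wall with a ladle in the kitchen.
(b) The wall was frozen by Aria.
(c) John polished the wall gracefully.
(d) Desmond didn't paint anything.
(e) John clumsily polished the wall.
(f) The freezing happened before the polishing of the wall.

(a) Not entailed — 'with a ladle' adds information not in the original event.
(b) Not entailed — Aria froze the oil, not the wall; the wall belongs to the polishing event.
(c) Not entailed — 'gracefully' adds a manner not in (and inconsistent with) the original.
(d) Not entailed — the original only denies this specific event; Desmond may have painted something else.
(e) Entailed — every conjunct here is already in the original polishing event.
(f) Entailed — the narrative places the freezing before the polishing.

(e), (f)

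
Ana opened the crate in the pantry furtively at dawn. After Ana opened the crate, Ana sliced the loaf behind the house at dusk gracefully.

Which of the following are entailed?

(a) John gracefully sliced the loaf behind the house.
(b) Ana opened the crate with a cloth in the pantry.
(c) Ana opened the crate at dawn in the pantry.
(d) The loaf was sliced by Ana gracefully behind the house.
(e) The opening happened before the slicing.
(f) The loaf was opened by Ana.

(a) Not entailed — the passage has Ana slicing the loaf, not John.
(b) Not entailed — 'with a cloth' adds information not in the original event.
(c) Entailed — every conjunct here is already in the original opening event.
(d) Entailed — this follows by dropping conjuncts from the slicing event's description.
(e) Entailed — the narrative places the opening before the slicing.
(f) Not entailed — Ana opened the crate, not the loaf; the loaf belongs to the slicing event.

(c), (d), (e)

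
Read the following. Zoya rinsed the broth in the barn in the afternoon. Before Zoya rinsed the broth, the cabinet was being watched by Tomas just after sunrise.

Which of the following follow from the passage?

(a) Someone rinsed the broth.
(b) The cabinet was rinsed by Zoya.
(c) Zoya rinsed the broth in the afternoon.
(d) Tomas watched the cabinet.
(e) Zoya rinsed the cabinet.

(a), (c), (d)

(a) Entailed — dropping 'in the afternoon', 'in the barn' and generalizing the agent leaves a sub-description the original still satisfies.
(b) Not entailed — Zoya rinsed the broth, not the cabinet; the cabinet belongs to the watching event.
(c) Entailed — this follows by dropping conjuncts from the rinsing event's description.
(d) Entailed — 'watch' is an activity; 'was watching' entails that some watching happened, so 'watched' holds.
(e) Not entailed — Zoya rinsed the broth, not the cabinet; the cabinet belongs to the watching event.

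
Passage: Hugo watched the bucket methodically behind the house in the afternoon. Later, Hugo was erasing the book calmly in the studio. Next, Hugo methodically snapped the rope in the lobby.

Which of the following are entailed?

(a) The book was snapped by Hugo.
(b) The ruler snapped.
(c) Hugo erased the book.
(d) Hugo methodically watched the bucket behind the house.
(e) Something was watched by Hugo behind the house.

(a) Not entailed — Hugo snapped the rope, not the book; the book belongs to the erasing event.
(b) Not entailed — the rope is what snapped, not the ruler.
(c) Not entailed — 'was erasing' is progressive on an accomplishment; it does not entail the completed 'erased'.
(d) Entailed — this follows by dropping conjuncts from the watching event's description.
(e) Entailed — dropping 'methodically', 'in the afternoon' and generalizing the patient leaves a sub-description the original still satisfies.

(d), (e)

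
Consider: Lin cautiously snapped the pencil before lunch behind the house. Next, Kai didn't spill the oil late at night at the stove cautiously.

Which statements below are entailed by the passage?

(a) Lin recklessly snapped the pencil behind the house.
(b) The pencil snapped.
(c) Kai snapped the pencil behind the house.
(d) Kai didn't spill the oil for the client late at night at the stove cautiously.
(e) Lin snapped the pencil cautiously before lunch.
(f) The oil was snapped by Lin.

(b), (d), (e)

(a) Not entailed — 'recklessly' adds a manner not in (and inconsistent with) the original.
(b) Entailed — 'Lin snapped the pencil' is causative; it entails the inchoative 'the pencil snapped'.
(c) Not entailed — the passage has Lin snapping the pencil, not Kai.
(d) Entailed — under negation, adding a further restriction is entailed: if no such spilling event occurred, none occurred for the client either.
(e) Entailed — dropping 'behind the house' leaves a sub-description the original still satisfies.
(f) Not entailed — Lin snapped the pencil, not the oil; the oil belongs to the spilling event.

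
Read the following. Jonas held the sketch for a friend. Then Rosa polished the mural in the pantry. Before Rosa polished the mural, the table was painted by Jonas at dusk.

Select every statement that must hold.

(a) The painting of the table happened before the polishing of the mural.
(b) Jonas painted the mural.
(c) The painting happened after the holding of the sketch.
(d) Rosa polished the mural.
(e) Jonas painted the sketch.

(a) Entailed — the narrative places the painting before the polishing.
(b) Not entailed — Jonas painted the table, not the mural; the mural belongs to the polishing event.
(c) Not entailed — the narrative doesn't order the holding relative to the painting.
(d) Entailed — the original entails any weakening of itself; this just drops 'in the pantry'.
(e) Not entailed — Jonas painted the table, not the sketch; the sketch belongs to the holding event.

(a), (d)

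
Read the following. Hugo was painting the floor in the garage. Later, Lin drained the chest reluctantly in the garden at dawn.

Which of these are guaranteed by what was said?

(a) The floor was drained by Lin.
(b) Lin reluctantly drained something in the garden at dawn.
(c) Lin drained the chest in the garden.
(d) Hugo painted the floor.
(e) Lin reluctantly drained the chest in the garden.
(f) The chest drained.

(a) Not entailed — Lin drained the chest, not the floor; the floor belongs to the painting event.
(b) Entailed — the original entails any weakening of itself; this just generalizes the patient.
(c) Entailed — this follows by dropping conjuncts from the draining event's description.
(d) Not entailed — 'was painting' is progressive on an accomplishment; it does not entail the completed 'painted'.
(e) Entailed — dropping 'at dawn' leaves a sub-description the original still satisfies.
(f) Entailed — 'Lin drained the chest' is causative; it entails the inchoative 'the chest drained'.

(b), (c), (e), (f)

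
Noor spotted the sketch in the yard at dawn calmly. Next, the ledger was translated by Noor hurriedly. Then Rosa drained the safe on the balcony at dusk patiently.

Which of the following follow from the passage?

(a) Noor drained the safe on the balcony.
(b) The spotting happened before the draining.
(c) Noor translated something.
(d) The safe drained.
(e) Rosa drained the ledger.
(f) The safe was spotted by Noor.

(a) Not entailed — the passage has Rosa draining the safe, not Noor.
(b) Entailed — the narrative places the spotting before the draining.
(c) Entailed — dropping 'hurriedly' and generalizing the patient leaves a sub-description the original still satisfies.
(d) Entailed — 'Rosa drained the safe' is causative; it entails the inchoative 'the safe drained'.
(e) Not entailed — Rosa drained the safe, not the ledger; the ledger belongs to the translating event.
(f) Not entailed — Noor spotted the sketch, not the safe; the safe belongs to the draining event.

(b), (c), (d)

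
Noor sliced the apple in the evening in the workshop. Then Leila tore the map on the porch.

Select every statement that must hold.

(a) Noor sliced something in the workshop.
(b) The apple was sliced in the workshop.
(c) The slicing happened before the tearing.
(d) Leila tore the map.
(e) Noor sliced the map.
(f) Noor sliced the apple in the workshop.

(a), (b), (c), (d), (f)

(a) Entailed — this follows by dropping conjuncts from the slicing event's description.
(b) Entailed — dropping 'in the evening' and generalizing the agent leaves a sub-description the original still satisfies.
(c) Entailed — the narrative places the slicing before the tearing.
(d) Entailed — every conjunct here is already in the original tearing event.
(e) Not entailed — Noor sliced the apple, not the map; the map belongs to the tearing event.
(f) Entailed — dropping 'in the evening' leaves a sub-description the original still satisfies.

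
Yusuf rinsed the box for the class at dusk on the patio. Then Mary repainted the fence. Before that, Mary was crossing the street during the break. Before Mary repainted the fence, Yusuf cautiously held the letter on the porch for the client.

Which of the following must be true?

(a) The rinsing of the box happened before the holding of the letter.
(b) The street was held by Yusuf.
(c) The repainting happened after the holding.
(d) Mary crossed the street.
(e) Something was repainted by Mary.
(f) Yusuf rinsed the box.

(c), (e), (f)

(a) Not entailed — the narrative doesn't order the rinsing relative to the holding.
(b) Not entailed — Yusuf held the letter, not the street; the street belongs to the crossing event.
(c) Entailed — the narrative places the holding before the repainting.
(d) Not entailed — 'was crossing' is progressive on an accomplishment; it does not entail the completed 'crossed'.
(e) Entailed — every conjunct here is already in the original repainting event.
(f) Entailed — the original entails any weakening of itself; this just drops 'on the patio', 'at dusk', 'for the class'.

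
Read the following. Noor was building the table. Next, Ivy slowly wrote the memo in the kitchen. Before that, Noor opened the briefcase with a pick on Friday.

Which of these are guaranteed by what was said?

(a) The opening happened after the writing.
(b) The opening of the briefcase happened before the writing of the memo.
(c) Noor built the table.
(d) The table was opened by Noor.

(b)

(a) Not entailed — the narrative places the opening before the writing, not after.
(b) Entailed — the narrative places the opening before the writing.
(c) Not entailed — 'was building' is progressive on an accomplishment; it does not entail the completed 'built'.
(d) Not entailed — Noor opened the briefcase, not the table; the table belongs to the building event.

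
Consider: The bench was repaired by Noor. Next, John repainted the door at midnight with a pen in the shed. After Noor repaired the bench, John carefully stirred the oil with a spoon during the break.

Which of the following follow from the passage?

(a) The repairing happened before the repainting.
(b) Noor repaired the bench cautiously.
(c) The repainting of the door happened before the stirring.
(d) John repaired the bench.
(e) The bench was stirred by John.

(a)

(a) Entailed — the narrative places the repairing before the repainting.
(b) Not entailed — 'cautiously' adds information not in the original event.
(c) Not entailed — the narrative doesn't order the repainting relative to the stirring.
(d) Not entailed — the passage has Noor repairing the bench, not John.
(e) Not entailed — John stirred the oil, not the bench; the bench belongs to the repairing event.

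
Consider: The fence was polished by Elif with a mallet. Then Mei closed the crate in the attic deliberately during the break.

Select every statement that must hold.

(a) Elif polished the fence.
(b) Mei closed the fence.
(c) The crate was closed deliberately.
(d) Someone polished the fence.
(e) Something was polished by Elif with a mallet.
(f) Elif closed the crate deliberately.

(a) Entailed — the original entails any weakening of itself; this just drops 'with a mallet'.
(b) Not entailed — Mei closed the crate, not the fence; the fence belongs to the polishing event.
(c) Entailed — every conjunct here is already in the original closing event.
(d) Entailed — this follows by dropping conjuncts from the polishing event's description.
(e) Entailed — generalizing the patient leaves a sub-description the original still satisfies.
(f) Not entailed — the passage has Mei closing the crate, not Elif.

(a), (c), (d), (e)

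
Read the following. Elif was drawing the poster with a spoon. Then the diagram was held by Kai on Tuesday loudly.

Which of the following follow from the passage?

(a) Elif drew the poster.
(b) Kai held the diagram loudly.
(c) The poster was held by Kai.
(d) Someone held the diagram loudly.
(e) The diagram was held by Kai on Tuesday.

(a) Not entailed — 'was drawing' is progressive on an accomplishment; it does not entail the completed 'drew'.
(b) Entailed — dropping 'on Tuesday' leaves a sub-description the original still satisfies.
(c) Not entailed — Kai held the diagram, not the poster; the poster belongs to the drawing event.
(d) Entailed — the original entails any weakening of itself; this just drops 'on Tuesday' and generalizes the agent.
(e) Entailed — dropping 'loudly' leaves a sub-description the original still satisfies.

(b), (d), (e)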